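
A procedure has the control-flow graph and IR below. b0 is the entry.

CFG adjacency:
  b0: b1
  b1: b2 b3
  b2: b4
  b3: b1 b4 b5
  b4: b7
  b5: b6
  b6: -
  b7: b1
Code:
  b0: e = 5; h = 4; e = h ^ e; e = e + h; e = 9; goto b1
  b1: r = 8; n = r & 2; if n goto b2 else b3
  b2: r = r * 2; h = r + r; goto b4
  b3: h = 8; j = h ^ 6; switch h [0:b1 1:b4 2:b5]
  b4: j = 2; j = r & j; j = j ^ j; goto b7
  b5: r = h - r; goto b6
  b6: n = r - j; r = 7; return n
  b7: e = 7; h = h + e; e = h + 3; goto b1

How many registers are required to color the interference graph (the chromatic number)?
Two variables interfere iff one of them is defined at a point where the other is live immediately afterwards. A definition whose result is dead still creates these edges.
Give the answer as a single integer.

Answer: 3

Analysis:
Per-block:
  b0: def={e,h} ue=∅
  b1: def={n,r} ue=∅
  b2: def={h,r} ue={r}
  b3: def={h,j} ue=∅
  b4: def={j} ue={r}
  b5: def={r} ue={h,r}
  b6: def={n,r} ue={j,r}
  b7: def={e,h} ue={h}

Backward fixpoint:
  b0 li=∅ lo=∅
  b1 li=∅ lo={r}
  b2 li={r} lo={h,r}
  b3 li={r} lo={h,j,r}
  b4 li={h,r} lo={h}
  b5 li={h,j,r} lo={j,r}
  b6 li={j,r} lo=∅
  b7 li={h} lo=∅

Conflict graph:
  e: {h}
  h: {e,j,r}
  j: {h,r}
  n: {r}
  r: {h,j,n}

Registers:
  lower bound: {h,j,r} mutually conflict ⇒ χ ≥ 3
  3-colouring: R0={h,n}  R1={e,r}  R2={j}
  χ = 3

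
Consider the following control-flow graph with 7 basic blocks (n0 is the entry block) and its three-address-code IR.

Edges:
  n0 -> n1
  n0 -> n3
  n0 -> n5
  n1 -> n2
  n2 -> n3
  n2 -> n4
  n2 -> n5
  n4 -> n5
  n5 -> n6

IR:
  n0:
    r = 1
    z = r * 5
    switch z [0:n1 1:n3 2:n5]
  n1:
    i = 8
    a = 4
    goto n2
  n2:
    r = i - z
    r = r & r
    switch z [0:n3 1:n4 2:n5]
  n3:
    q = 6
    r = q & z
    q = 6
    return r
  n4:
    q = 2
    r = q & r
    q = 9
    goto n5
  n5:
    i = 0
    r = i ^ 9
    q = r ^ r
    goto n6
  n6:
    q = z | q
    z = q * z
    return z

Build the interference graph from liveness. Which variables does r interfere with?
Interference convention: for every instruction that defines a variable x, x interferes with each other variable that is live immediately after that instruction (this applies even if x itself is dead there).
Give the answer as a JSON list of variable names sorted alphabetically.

def/use:
  n0 def {r,z} use ∅
  n1 def {a,i} use ∅
  n2 def {r} use {i,z}
  n3 def {q,r} use {z}
  n4 def {q,r} use {r}
  n5 def {i,q,r} use ∅
  n6 def {q,z} use {q,z}

Backward fixpoint:
  n0 li=∅ lo={z}
  n1 li={z} lo={i,z}
  n2 li={i,z} lo={r,z}
  n3 li={z} lo=∅
  n4 li={r,z} lo={z}
  n5 li={z} lo={q,z}
  n6 li={q,z} lo=∅

Interfere edges:
  a — {i,z}
  i — {a,z}
  q — {r,z}
  r — {q,z}
  z — {a,i,q,r}

N(r) = ["q", "z"]

Answer: ["q", "z"]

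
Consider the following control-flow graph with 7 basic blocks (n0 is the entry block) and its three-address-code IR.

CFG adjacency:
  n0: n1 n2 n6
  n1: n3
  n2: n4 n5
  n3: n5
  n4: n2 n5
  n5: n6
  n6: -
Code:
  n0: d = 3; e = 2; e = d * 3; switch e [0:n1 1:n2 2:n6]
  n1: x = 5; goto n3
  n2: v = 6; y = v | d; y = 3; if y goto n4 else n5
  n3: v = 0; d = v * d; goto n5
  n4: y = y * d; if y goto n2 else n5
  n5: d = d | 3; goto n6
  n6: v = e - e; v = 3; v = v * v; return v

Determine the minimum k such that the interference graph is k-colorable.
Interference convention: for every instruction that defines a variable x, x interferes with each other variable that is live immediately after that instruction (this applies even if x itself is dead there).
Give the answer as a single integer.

def/use:
  n0: def={d,e} ue=∅
  n1: def={x} ue=∅
  n2: def={v,y} ue={d}
  n3: def={d,v} ue={d}
  n4: def={y} ue={d,y}
  n5: def={d} ue={d}
  n6: def={v} ue={e}

Live sets:
  n0 li=∅ lo={d,e}
  n1 li={d,e} lo={d,e}
  n2 li={d,e} lo={d,e,y}
  n3 li={d,e} lo={d,e}
  n4 li={d,e,y} lo={d,e}
  n5 li={d,e} lo={e}
  n6 li={e} lo=∅

Interfere edges:
  d↔{e,v,x,y}
  e↔{d,v,x,y}
  v↔{d,e}
  x↔{d,e}
  y↔{d,e}

Colouring:
  lower bound: {d,e,v} mutually conflict ⇒ χ ≥ 3
  assign d→R0 e→R1 v→R2 x→R2 y→R2 — no edge inside a register ⇒ χ ≤ 3
  χ = 3

Answer: 3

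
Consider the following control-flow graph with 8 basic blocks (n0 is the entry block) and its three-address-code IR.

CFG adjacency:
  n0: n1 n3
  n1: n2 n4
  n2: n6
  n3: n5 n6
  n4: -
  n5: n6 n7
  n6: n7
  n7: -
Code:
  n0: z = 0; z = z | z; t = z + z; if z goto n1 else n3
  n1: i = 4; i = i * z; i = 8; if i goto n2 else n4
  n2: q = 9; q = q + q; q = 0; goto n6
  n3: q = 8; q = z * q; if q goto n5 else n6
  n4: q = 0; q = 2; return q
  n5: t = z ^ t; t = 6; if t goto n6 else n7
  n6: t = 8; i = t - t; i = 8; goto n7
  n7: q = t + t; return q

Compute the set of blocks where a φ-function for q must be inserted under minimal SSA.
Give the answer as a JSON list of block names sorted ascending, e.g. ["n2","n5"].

idom tree: n1←n0 n2←n1 n3←n0 n4←n1 n5←n3 n6←n0 n7←n0
Dom at joins:
  n6: preds {n2,n3,n5}: {n0,n1,n2} ∩ {n0,n3} ∩ {n0,n3,n5} = {n0}; idom=n0
  n7: preds {n5,n6}: {n0,n3,n5} ∩ {n0,n6} = {n0}; idom=n0

Frontier:
  join n6 pred n2: n2→n1 stop@n0
  join n6 pred n3: n3 stop@n0
  join n6 pred n5: n5→n3 stop@n0
  join n7 pred n5: n5→n3 stop@n0
  join n7 pred n6: n6 stop@n0
  n0 → ∅
  n1 → {n6}
  n2 → {n6}
  n3 → {n6,n7}
  n4 → ∅
  n5 → {n6,n7}
  n6 → {n7}
  n7 → ∅

φ for q: defs {n2,n3,n4,n7}
  DF⁺ = {n6,n7}

Answer: ["n6", "n7"]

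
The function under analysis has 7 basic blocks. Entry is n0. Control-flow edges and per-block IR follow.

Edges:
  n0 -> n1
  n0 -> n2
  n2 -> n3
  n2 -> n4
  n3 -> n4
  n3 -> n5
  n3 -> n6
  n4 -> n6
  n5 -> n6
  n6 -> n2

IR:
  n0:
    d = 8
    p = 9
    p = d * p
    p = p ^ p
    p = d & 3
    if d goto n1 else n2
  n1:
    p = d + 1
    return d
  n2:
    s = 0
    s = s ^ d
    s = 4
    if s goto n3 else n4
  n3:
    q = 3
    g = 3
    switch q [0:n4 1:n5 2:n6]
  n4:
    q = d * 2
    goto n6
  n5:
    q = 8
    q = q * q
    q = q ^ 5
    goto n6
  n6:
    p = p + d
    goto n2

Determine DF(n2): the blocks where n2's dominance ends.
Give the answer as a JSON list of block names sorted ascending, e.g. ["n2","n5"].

idom tree: n1←n0 n2←n0 n3←n2 n4←n2 n5←n3 n6←n2
Dom at joins:
  n2: preds {n0,n6}: {n0} ∩ {n0,n2,n6} = {n0}; idom=n0
  n4: preds {n2,n3}: {n0,n2} ∩ {n0,n2,n3} = {n0,n2}; idom=n2
  n6: preds {n3,n4,n5}: {n0,n2,n3} ∩ {n0,n2,n4} ∩ {n0,n2,n3,n5} = {n0,n2}; idom=n2

DF walk-up:
  join n2 pred n0: · stop@n0
  join n2 pred n6: n6→n2 stop@n0
  join n4 pred n2: · stop@n2
  join n4 pred n3: n3 stop@n2
  join n6 pred n3: n3 stop@n2
  join n6 pred n4: n4 stop@n2
  join n6 pred n5: n5→n3 stop@n2
  n0 → ∅
  n1 → ∅
  n2 → {n2}
  n3 → {n4,n6}
  n4 → {n6}
  n5 → {n6}
  n6 → {n2}

DF(n2) = ["n2"]

Answer: ["n2"]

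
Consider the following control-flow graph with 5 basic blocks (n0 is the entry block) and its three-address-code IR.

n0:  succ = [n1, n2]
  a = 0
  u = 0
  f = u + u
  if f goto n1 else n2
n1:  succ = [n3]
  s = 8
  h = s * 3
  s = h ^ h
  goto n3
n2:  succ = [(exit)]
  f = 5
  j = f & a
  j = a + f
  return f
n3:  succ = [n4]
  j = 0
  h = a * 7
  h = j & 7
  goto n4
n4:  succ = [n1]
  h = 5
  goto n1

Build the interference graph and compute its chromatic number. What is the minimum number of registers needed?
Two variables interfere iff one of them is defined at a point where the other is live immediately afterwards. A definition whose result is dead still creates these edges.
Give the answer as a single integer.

def/use:
  n0: {a,f,u} / ∅
  n1: {h,s} / ∅
  n2: {f,j} / {a}
  n3: {h,j} / {a}
  n4: {h} / ∅

Backward fixpoint:
  n0: in=∅ out={a}
  n1: in={a} out={a}
  n2: in={a} out=∅
  n3: in={a} out={a}
  n4: in={a} out={a}

Conflict graph:
  a: {f,h,j,s,u}
  f: {a,j}
  h: {a,j}
  j: {a,f,h}
  s: {a}
  u: {a}

Registers:
  {a,f,j} pairwise interfere (3-clique) ⇒ χ ≥ 3
  assign a→r0 f→r2 h→r2 j→r1 s→r1 u→r1 — no edge inside a register ⇒ χ ≤ 3
  χ = 3

Answer: 3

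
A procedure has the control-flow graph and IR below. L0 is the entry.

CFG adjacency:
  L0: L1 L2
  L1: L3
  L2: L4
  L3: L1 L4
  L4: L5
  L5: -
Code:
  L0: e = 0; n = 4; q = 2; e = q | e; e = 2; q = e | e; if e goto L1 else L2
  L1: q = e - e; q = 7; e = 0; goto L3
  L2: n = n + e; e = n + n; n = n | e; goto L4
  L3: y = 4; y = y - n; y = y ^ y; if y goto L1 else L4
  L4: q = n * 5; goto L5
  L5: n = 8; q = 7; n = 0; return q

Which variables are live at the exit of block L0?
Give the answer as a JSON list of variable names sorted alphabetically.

Answer: ["e", "n"]

Analysis:
Per-block:
  L0: def={e,n,q} ue=∅
  L1: def={e,q} ue={e}
  L2: def={e,n} ue={e,n}
  L3: def={y} ue={n}
  L4: def={q} ue={n}
  L5: def={n,q} ue=∅

Live sets:
  L0: in=∅ out={e,n}
  L1: in={e,n} out={e,n}
  L2: in={e,n} out={n}
  L3: in={e,n} out={e,n}
  L4: in={n} out=∅
  L5: in=∅ out=∅

live-out(L0) = ["e", "n"]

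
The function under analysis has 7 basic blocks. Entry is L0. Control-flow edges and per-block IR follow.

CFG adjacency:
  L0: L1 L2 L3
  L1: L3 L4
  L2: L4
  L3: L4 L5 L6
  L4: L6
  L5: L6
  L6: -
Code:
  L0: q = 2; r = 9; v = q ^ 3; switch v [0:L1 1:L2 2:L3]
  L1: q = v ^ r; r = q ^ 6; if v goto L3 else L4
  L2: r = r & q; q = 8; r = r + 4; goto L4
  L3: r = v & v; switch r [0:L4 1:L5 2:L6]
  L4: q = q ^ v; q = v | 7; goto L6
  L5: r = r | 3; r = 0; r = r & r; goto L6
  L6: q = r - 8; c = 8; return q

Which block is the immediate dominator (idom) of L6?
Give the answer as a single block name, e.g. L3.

Answer: L0

Derivation:
idom tree: L1←L0 L2←L0 L3←L0 L4←L0 L5←L3 L6←L0
Join-block Dom:
  L3: preds {L0,L1}: {L0} ∩ {L0,L1} = {L0}; idom=L0
  L4: preds {L1,L2,L3}: {L0,L1} ∩ {L0,L2} ∩ {L0,L3} = {L0}; idom=L0
  L6: preds {L3,L4,L5}: {L0,L3} ∩ {L0,L4} ∩ {L0,L3,L5} = {L0}; idom=L0

idom(L6) = L0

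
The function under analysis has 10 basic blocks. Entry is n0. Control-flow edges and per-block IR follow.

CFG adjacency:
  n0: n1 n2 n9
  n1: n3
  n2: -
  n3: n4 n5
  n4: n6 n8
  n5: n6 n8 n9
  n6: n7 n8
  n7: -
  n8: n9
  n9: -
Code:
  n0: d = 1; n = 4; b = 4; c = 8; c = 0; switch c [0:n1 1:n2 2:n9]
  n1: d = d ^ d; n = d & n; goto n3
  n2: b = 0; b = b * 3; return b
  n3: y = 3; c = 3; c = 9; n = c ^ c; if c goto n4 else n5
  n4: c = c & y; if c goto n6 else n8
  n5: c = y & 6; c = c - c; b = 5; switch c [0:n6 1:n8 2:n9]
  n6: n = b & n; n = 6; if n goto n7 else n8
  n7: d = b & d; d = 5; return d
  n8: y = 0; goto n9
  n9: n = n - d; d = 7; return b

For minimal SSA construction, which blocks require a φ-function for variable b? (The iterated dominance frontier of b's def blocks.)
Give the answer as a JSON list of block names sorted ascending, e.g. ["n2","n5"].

idom tree: n1←n0 n2←n0 n3←n1 n4←n3 n5←n3 n6←n3 n7←n6 n8←n3 n9←n0
Dom at joins:
  n6: preds {n4,n5}: {n0,n1,n3,n4} ∩ {n0,n1,n3,n5} = {n0,n1,n3}; idom=n3
  n8: preds {n4,n5,n6}: {n0,n1,n3,n4} ∩ {n0,n1,n3,n5} ∩ {n0,n1,n3,n6} = {n0,n1,n3}; idom=n3
  n9: preds {n0,n5,n8}: {n0} ∩ {n0,n1,n3,n5} ∩ {n0,n1,n3,n8} = {n0}; idom=n0

Frontier:
  join n6 pred n4: n4 stop@n3
  join n6 pred n5: n5 stop@n3
  join n8 pred n4: n4 stop@n3
  join n8 pred n5: n5 stop@n3
  join n8 pred n6: n6 stop@n3
  join n9 pred n0: · stop@n0
  join n9 pred n5: n5→n3→n1 stop@n0
  join n9 pred n8: n8→n3→n1 stop@n0
  DF(n0)=∅
  DF(n1)={n9}
  DF(n2)=∅
  DF(n3)={n9}
  DF(n4)={n6,n8}
  DF(n5)={n6,n8,n9}
  DF(n6)={n8}
  DF(n7)=∅
  DF(n8)={n9}
  DF(n9)=∅

φ for b: defs {n0,n2,n5}
  DF⁺ = {n6,n8,n9}

Answer: ["n6", "n8", "n9"]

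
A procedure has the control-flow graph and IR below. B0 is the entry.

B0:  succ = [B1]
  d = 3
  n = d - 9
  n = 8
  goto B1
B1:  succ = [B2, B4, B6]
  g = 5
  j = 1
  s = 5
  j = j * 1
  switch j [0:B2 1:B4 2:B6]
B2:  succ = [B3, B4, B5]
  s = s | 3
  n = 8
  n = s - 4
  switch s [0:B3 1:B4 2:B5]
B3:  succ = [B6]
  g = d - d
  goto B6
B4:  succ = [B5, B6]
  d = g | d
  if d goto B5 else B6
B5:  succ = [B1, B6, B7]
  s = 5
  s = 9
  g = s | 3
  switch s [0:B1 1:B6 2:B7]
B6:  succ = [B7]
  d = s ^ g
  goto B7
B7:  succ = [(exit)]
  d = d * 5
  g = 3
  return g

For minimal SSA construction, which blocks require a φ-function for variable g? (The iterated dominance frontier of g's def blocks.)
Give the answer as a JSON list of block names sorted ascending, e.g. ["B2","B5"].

Answer: ["B1", "B6", "B7"]

Working:
idom tree: B1←B0 B2←B1 B3←B2 B4←B1 B5←B1 B6←B1 B7←B1
Dom at joins:
  B1: preds {B0,B5}: {B0} ∩ {B0,B1,B5} = {B0}; idom=B0
  B4: preds {B1,B2}: {B0,B1} ∩ {B0,B1,B2} = {B0,B1}; idom=B1
  B5: preds {B2,B4}: {B0,B1,B2} ∩ {B0,B1,B4} = {B0,B1}; idom=B1
  B6: preds {B1,B3,B4,B5}: {B0,B1} ∩ {B0,B1,B2,B3} ∩ {B0,B1,B4} ∩ {B0,B1,B5} = {B0,B1}; idom=B1
  B7: preds {B5,B6}: {B0,B1,B5} ∩ {B0,B1,B6} = {B0,B1}; idom=B1

Frontier:
  join B1 pred B0: · stop@B0
  join B1 pred B5: B5→B1 stop@B0
  join B4 pred B1: · stop@B1
  join B4 pred B2: B2 stop@B1
  join B5 pred B2: B2 stop@B1
  join B5 pred B4: B4 stop@B1
  join B6 pred B1: · stop@B1
  join B6 pred B3: B3→B2 stop@B1
  join B6 pred B4: B4 stop@B1
  join B6 pred B5: B5 stop@B1
  join B7 pred B5: B5 stop@B1
  join B7 pred B6: B6 stop@B1
  B0 → ∅
  B1 → {B1}
  B2 → {B4,B5,B6}
  B3 → {B6}
  B4 → {B5,B6}
  B5 → {B1,B6,B7}
  B6 → {B7}
  B7 → ∅

φ for g: defs {B1,B3,B5,B7}
  DF⁺ = {B1,B6,B7}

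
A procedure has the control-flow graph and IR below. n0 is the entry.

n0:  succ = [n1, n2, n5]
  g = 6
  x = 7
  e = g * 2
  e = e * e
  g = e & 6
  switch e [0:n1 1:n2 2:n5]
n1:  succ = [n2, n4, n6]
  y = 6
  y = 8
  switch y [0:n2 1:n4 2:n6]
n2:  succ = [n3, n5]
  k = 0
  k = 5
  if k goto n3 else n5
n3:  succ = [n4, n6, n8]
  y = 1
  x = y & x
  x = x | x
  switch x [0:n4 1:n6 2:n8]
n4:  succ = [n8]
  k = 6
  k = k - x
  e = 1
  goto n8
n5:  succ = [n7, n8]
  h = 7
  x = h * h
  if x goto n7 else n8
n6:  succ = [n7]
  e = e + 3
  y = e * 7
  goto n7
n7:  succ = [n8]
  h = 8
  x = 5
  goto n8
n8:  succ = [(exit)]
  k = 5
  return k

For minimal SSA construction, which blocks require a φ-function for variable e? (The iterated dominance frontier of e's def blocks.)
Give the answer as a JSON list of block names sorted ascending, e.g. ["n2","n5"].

idom tree: n1←n0 n2←n0 n3←n2 n4←n0 n5←n0 n6←n0 n7←n0 n8←n0
Join-block Dom:
  n2: preds {n0,n1}: {n0} ∩ {n0,n1} = {n0}; idom=n0
  n4: preds {n1,n3}: {n0,n1} ∩ {n0,n2,n3} = {n0}; idom=n0
  n5: preds {n0,n2}: {n0} ∩ {n0,n2} = {n0}; idom=n0
  n6: preds {n1,n3}: {n0,n1} ∩ {n0,n2,n3} = {n0}; idom=n0
  n7: preds {n5,n6}: {n0,n5} ∩ {n0,n6} = {n0}; idom=n0
  n8: preds {n3,n4,n5,n7}: {n0,n2,n3} ∩ {n0,n4} ∩ {n0,n5} ∩ {n0,n7} = {n0}; idom=n0

Frontier:
  join n2 pred n0: · stop@n0
  join n2 pred n1: n1 stop@n0
  join n4 pred n1: n1 stop@n0
  join n4 pred n3: n3→n2 stop@n0
  join n5 pred n0: · stop@n0
  join n5 pred n2: n2 stop@n0
  join n6 pred n1: n1 stop@n0
  join n6 pred n3: n3→n2 stop@n0
  join n7 pred n5: n5 stop@n0
  join n7 pred n6: n6 stop@n0
  join n8 pred n3: n3→n2 stop@n0
  join n8 pred n4: n4 stop@n0
  join n8 pred n5: n5 stop@n0
  join n8 pred n7: n7 stop@n0
  n0 → ∅
  n1 → {n2,n4,n6}
  n2 → {n4,n5,n6,n8}
  n3 → {n4,n6,n8}
  n4 → {n8}
  n5 → {n7,n8}
  n6 → {n7}
  n7 → {n8}
  n8 → ∅

φ for e: defs {n0,n4,n6}
  DF⁺ = {n7,n8}

Answer: ["n7", "n8"]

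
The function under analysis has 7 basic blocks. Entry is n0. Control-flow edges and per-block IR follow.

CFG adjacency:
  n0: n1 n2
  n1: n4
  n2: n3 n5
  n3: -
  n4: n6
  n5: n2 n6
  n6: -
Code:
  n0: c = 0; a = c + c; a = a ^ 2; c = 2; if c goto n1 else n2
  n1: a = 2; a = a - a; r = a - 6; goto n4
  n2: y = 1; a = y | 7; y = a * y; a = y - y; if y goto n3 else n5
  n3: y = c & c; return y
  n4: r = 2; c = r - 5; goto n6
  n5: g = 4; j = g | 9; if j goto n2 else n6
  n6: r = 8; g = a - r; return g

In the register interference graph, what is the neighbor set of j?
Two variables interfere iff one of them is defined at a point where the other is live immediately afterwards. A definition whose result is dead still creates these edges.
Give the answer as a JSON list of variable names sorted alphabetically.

Block summaries:
  n0 def {a,c} use ∅
  n1 def {a,r} use ∅
  n2 def {a,y} use ∅
  n3 def {y} use {c}
  n4 def {c,r} use ∅
  n5 def {g,j} use ∅
  n6 def {g,r} use {a}

Liveness:
  n0: in=∅ out={c}
  n1: in=∅ out={a}
  n2: in={c} out={a,c}
  n3: in={c} out=∅
  n4: in={a} out={a}
  n5: in={a,c} out={a,c}
  n6: in={a} out=∅

Interference:
  a — {c,g,j,r,y}
  c — {a,g,j,y}
  g — {a,c}
  j — {a,c}
  r — {a}
  y — {a,c}

N(j) = ["a", "c"]

Answer: ["a", "c"]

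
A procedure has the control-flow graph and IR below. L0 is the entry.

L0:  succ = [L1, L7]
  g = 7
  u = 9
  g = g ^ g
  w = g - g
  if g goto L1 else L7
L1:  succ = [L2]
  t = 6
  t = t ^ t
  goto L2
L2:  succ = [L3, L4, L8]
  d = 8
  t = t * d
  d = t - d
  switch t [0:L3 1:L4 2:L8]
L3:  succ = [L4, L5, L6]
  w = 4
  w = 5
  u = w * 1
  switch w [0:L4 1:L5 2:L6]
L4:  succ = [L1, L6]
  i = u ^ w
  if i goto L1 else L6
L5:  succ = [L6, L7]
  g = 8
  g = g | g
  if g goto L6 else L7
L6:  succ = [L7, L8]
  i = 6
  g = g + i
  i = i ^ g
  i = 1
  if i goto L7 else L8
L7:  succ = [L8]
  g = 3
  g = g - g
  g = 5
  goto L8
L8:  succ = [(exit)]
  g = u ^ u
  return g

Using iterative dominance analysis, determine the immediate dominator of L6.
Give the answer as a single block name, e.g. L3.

idom tree: L1←L0 L2←L1 L3←L2 L4←L2 L5←L3 L6←L2 L7←L0 L8←L0
Join-block Dom:
  L1: preds {L0,L4}: {L0} ∩ {L0,L1,L2,L4} = {L0}; idom=L0
  L4: preds {L2,L3}: {L0,L1,L2} ∩ {L0,L1,L2,L3} = {L0,L1,L2}; idom=L2
  L6: preds {L3,L4,L5}: {L0,L1,L2,L3} ∩ {L0,L1,L2,L4} ∩ {L0,L1,L2,L3,L5} = {L0,L1,L2}; idom=L2
  L7: preds {L0,L5,L6}: {L0} ∩ {L0,L1,L2,L3,L5} ∩ {L0,L1,L2,L6} = {L0}; idom=L0
  L8: preds {L2,L6,L7}: {L0,L1,L2} ∩ {L0,L1,L2,L6} ∩ {L0,L7} = {L0}; idom=L0

idom(L6) = L2

Answer: L2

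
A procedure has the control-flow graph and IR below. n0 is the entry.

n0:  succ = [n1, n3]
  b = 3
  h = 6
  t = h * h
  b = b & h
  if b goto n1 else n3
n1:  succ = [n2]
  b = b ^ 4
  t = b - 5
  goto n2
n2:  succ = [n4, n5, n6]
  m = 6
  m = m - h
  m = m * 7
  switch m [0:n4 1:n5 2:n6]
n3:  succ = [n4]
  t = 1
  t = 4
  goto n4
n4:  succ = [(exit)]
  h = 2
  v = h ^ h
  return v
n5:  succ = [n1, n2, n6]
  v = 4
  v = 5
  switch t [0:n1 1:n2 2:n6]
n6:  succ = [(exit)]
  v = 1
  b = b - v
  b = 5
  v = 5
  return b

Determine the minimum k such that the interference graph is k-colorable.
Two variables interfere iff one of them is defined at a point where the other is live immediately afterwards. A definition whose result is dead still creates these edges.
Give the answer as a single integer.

Answer: 4

Derivation:
Per-block:
  n0 def {b,h,t} use ∅
  n1 def {b,t} use {b}
  n2 def {m} use {h}
  n3 def {t} use ∅
  n4 def {h,v} use ∅
  n5 def {v} use {t}
  n6 def {b,v} use {b}

Backward fixpoint:
  live n0: ∅→{b,h}
  live n1: {b,h}→{b,h,t}
  live n2: {b,h,t}→{b,h,t}
  live n3: ∅→∅
  live n4: ∅→∅
  live n5: {b,h,t}→{b,h,t}
  live n6: {b}→∅

Interference:
  b↔{h,m,t,v}
  h↔{b,m,t,v}
  m↔{b,h,t}
  t↔{b,h,m,v}
  v↔{b,h,t}

Colouring:
  lower bound: {b,h,m,t} mutually conflict ⇒ χ ≥ 4
  assign b→c0 h→c1 m→c3 t→c2 v→c3 — no edge inside a register ⇒ χ ≤ 4
  χ = 4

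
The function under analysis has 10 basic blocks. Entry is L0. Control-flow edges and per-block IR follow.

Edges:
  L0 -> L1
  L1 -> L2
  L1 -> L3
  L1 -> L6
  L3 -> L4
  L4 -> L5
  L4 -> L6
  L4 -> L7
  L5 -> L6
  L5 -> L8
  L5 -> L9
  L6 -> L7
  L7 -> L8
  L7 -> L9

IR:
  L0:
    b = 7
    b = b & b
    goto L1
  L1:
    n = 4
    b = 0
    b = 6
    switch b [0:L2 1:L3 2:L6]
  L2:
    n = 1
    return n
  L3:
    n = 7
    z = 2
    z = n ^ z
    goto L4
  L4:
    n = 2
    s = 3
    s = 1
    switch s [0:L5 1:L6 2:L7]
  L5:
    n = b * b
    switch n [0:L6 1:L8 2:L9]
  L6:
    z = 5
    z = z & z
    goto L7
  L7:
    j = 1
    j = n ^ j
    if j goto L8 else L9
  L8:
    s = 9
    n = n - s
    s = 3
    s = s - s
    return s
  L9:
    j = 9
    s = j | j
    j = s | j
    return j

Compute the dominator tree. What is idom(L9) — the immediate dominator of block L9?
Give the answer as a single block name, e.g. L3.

Answer: L1

Derivation:
idom tree: L1←L0 L2←L1 L3←L1 L4←L3 L5←L4 L6←L1 L7←L1 L8←L1 L9←L1
Join-block Dom:
  L6: preds {L1,L4,L5}: {L0,L1} ∩ {L0,L1,L3,L4} ∩ {L0,L1,L3,L4,L5} = {L0,L1}; idom=L1
  L7: preds {L4,L6}: {L0,L1,L3,L4} ∩ {L0,L1,L6} = {L0,L1}; idom=L1
  L8: preds {L5,L7}: {L0,L1,L3,L4,L5} ∩ {L0,L1,L7} = {L0,L1}; idom=L1
  L9: preds {L5,L7}: {L0,L1,L3,L4,L5} ∩ {L0,L1,L7} = {L0,L1}; idom=L1

idom(L9) = L1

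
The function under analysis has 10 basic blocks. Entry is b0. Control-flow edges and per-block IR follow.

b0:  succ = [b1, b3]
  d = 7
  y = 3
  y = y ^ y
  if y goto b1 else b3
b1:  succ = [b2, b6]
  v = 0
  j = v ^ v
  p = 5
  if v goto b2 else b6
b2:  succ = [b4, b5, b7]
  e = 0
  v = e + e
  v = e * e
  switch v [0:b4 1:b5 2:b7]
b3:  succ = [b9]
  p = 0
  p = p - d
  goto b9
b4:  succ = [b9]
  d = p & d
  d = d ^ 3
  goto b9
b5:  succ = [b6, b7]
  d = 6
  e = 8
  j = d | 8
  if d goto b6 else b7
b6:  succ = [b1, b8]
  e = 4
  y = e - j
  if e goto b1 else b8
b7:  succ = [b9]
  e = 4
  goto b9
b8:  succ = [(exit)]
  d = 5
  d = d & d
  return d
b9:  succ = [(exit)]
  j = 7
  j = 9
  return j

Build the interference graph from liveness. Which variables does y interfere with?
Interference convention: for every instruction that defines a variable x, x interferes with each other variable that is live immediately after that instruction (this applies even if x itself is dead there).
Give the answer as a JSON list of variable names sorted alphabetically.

Block summaries:
  b0 def {d,y} use ∅
  b1 def {j,p,v} use ∅
  b2 def {e,v} use ∅
  b3 def {p} use {d}
  b4 def {d} use {d,p}
  b5 def {d,e,j} use ∅
  b6 def {e,y} use {j}
  b7 def {e} use ∅
  b8 def {d} use ∅
  b9 def {j} use ∅

Backward fixpoint:
  b0 li=∅ lo={d}
  b1 li={d} lo={d,j,p}
  b2 li={d,p} lo={d,p}
  b3 li={d} lo=∅
  b4 li={d,p} lo=∅
  b5 li=∅ lo={d,j}
  b6 li={d,j} lo={d}
  b7 li=∅ lo=∅
  b8 li=∅ lo=∅
  b9 li=∅ lo=∅

Conflict graph:
  d: {e,j,p,v,y}
  e: {d,j,p,v,y}
  j: {d,e,p,v}
  p: {d,e,j,v}
  v: {d,e,j,p}
  y: {d,e}

N(y) = ["d", "e"]

Answer: ["d", "e"]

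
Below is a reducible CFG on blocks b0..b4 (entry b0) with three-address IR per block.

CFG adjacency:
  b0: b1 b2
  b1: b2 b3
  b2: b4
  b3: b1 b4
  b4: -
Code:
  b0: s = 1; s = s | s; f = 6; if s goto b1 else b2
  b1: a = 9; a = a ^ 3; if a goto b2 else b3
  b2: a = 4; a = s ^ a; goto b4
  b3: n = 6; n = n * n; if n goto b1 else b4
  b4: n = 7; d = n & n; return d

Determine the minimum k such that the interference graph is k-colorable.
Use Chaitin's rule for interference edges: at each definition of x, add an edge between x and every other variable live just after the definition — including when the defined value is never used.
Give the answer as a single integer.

Answer: 2

Working:
Per-block:
  b0: def={f,s} ue=∅
  b1: def={a} ue=∅
  b2: def={a} ue={s}
  b3: def={n} ue=∅
  b4: def={d,n} ue=∅

Live sets:
  b0 li=∅ lo={s}
  b1 li={s} lo={s}
  b2 li={s} lo=∅
  b3 li={s} lo={s}
  b4 li=∅ lo=∅

Conflict graph:
  a — {s}
  d — ∅
  f — {s}
  n — {s}
  s — {a,f,n}

Chromatic number:
  lower bound: {a,s} mutually conflict ⇒ χ ≥ 2
  2-colouring: c0={d,s}  c1={a,f,n}
  χ = 2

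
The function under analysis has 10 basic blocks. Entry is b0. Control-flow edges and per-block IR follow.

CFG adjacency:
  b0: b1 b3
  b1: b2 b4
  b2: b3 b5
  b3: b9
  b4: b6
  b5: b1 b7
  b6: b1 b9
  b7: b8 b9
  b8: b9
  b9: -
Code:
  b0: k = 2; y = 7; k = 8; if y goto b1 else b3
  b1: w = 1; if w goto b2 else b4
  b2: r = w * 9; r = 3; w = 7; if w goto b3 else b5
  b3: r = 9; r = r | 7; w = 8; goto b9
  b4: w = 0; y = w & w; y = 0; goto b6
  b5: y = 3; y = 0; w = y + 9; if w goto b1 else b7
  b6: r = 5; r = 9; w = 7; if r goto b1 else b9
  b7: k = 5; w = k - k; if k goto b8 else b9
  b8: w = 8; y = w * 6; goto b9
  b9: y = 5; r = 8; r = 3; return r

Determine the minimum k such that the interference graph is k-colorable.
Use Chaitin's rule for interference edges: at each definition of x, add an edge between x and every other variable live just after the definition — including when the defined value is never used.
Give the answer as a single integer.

Per-block:
  b0 def {k,y} use ∅
  b1 def {w} use ∅
  b2 def {r,w} use {w}
  b3 def {r,w} use ∅
  b4 def {w,y} use ∅
  b5 def {w,y} use ∅
  b6 def {r,w} use ∅
  b7 def {k,w} use ∅
  b8 def {w,y} use ∅
  b9 def {r,y} use ∅

Liveness:
  live b0: ∅→∅
  live b1: ∅→{w}
  live b2: {w}→∅
  live b3: ∅→∅
  live b4: ∅→∅
  live b5: ∅→∅
  live b6: ∅→∅
  live b7: ∅→∅
  live b8: ∅→∅
  live b9: ∅→∅

Conflict graph:
  k↔{w,y}
  r↔{w}
  w↔{k,r}
  y↔{k}

Registers:
  lower bound: {k,w} mutually conflict ⇒ χ ≥ 2
  2-colouring: c0={k,r}  c1={w,y}
  χ = 2

Answer: 2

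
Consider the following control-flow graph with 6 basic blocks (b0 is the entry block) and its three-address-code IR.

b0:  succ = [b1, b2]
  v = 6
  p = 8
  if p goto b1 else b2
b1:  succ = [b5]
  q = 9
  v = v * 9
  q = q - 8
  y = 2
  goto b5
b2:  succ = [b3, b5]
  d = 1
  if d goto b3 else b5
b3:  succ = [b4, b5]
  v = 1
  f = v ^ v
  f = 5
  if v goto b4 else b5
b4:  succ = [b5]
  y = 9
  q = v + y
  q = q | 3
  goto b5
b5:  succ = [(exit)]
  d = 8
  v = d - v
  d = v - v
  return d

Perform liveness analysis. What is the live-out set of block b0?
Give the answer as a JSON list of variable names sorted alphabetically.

Block summaries:
  b0: def={p,v} ue=∅
  b1: def={q,v,y} ue={v}
  b2: def={d} ue=∅
  b3: def={f,v} ue=∅
  b4: def={q,y} ue={v}
  b5: def={d,v} ue={v}

Liveness:
  b0: in=∅ out={v}
  b1: in={v} out={v}
  b2: in={v} out={v}
  b3: in=∅ out={v}
  b4: in={v} out={v}
  b5: in={v} out=∅

live-out(b0) = ["v"]

Answer: ["v"]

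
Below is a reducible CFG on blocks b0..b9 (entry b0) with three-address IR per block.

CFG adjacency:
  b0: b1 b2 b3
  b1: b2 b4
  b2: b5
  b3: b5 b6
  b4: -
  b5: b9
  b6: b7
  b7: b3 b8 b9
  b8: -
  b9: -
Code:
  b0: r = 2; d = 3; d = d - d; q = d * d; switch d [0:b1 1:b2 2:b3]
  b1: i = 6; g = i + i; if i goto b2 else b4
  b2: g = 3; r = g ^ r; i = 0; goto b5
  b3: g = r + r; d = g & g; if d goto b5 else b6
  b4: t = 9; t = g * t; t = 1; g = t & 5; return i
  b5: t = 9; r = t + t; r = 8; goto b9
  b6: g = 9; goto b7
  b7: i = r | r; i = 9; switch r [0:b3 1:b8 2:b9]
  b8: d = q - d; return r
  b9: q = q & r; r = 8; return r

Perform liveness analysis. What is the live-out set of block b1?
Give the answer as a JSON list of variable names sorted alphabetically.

Answer: ["g", "i", "q", "r"]

Working:
Block summaries:
  b0 def {d,q,r} use ∅
  b1 def {g,i} use ∅
  b2 def {g,i,r} use {r}
  b3 def {d,g} use {r}
  b4 def {g,t} use {g,i}
  b5 def {r,t} use ∅
  b6 def {g} use ∅
  b7 def {i} use {r}
  b8 def {d} use {d,q,r}
  b9 def {q,r} use {q,r}

Live sets:
  b0 li=∅ lo={q,r}
  b1 li={q,r} lo={g,i,q,r}
  b2 li={q,r} lo={q}
  b3 li={q,r} lo={d,q,r}
  b4 li={g,i} lo=∅
  b5 li={q} lo={q,r}
  b6 li={d,q,r} lo={d,q,r}
  b7 li={d,q,r} lo={d,q,r}
  b8 li={d,q,r} lo=∅
  b9 li={q,r} lo=∅

live-out(b1) = ["g", "i", "q", "r"]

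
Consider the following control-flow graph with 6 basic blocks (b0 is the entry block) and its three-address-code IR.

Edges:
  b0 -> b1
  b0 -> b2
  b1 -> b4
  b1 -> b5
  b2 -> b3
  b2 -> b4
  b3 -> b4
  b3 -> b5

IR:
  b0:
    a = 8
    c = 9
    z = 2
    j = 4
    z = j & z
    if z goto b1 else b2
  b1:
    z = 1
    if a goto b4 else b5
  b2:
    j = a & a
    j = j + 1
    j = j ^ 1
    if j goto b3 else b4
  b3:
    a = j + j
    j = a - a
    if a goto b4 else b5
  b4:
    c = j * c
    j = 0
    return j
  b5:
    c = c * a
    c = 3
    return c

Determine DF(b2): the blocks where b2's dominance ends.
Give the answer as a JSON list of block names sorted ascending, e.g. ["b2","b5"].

idom tree: b1←b0 b2←b0 b3←b2 b4←b0 b5←b0
Join-block Dom:
  b4: preds {b1,b2,b3}: {b0,b1} ∩ {b0,b2} ∩ {b0,b2,b3} = {b0}; idom=b0
  b5: preds {b1,b3}: {b0,b1} ∩ {b0,b2,b3} = {b0}; idom=b0

Frontier:
  join b4 pred b1: b1 stop@b0
  join b4 pred b2: b2 stop@b0
  join b4 pred b3: b3→b2 stop@b0
  join b5 pred b1: b1 stop@b0
  join b5 pred b3: b3→b2 stop@b0
  b0: DF=∅
  b1: DF={b4,b5}
  b2: DF={b4,b5}
  b3: DF={b4,b5}
  b4: DF=∅
  b5: DF=∅

DF(b2) = ["b4", "b5"]

Answer: ["b4", "b5"]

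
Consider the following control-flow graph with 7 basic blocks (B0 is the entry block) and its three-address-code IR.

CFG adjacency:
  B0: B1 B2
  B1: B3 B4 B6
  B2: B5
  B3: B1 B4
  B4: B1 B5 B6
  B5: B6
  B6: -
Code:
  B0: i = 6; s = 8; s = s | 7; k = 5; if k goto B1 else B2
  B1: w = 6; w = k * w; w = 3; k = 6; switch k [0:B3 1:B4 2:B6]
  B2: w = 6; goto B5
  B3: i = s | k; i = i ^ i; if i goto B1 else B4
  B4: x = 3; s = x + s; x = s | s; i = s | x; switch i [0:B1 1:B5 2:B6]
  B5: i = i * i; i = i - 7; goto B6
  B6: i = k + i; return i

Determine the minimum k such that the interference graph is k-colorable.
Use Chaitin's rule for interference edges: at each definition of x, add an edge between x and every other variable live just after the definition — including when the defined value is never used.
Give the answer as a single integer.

Answer: 4

Derivation:
Per-block:
  B0 def {i,k,s} use ∅
  B1 def {k,w} use {k}
  B2 def {w} use ∅
  B3 def {i} use {k,s}
  B4 def {i,s,x} use {s}
  B5 def {i} use {i}
  B6 def {i} use {i,k}

Backward fixpoint:
  B0 li=∅ lo={i,k,s}
  B1 li={i,k,s} lo={i,k,s}
  B2 li={i,k} lo={i,k}
  B3 li={k,s} lo={i,k,s}
  B4 li={k,s} lo={i,k,s}
  B5 li={i,k} lo={i,k}
  B6 li={i,k} lo=∅

Interference:
  i↔{k,s,w}
  k↔{i,s,w,x}
  s↔{i,k,w,x}
  w↔{i,k,s}
  x↔{k,s}

Chromatic number:
  {i,k,s,w} pairwise interfere (4-clique) ⇒ χ ≥ 4
  4-colouring: c0={k}  c1={s}  c2={i,x}  c3={w}
  χ = 4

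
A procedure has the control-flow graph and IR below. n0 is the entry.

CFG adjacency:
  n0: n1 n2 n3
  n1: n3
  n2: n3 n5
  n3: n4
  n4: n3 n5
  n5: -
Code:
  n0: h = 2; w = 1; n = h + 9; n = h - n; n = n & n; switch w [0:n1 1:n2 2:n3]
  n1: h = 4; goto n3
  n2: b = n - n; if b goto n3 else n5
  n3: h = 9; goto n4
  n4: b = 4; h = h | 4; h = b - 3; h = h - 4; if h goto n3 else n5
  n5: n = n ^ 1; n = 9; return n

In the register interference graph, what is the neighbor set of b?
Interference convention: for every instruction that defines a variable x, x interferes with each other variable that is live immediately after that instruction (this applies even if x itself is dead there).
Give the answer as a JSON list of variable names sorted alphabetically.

Answer: ["h", "n"]

Analysis:
def/use:
  n0: def={h,n,w} ue=∅
  n1: def={h} ue=∅
  n2: def={b} ue={n}
  n3: def={h} ue=∅
  n4: def={b,h} ue={h}
  n5: def={n} ue={n}

Liveness:
  live n0: ∅→{n}
  live n1: {n}→{n}
  live n2: {n}→{n}
  live n3: {n}→{h,n}
  live n4: {h,n}→{n}
  live n5: {n}→∅

Interference:
  b↔{h,n}
  h↔{b,n,w}
  n↔{b,h,w}
  w↔{h,n}

N(b) = ["h", "n"]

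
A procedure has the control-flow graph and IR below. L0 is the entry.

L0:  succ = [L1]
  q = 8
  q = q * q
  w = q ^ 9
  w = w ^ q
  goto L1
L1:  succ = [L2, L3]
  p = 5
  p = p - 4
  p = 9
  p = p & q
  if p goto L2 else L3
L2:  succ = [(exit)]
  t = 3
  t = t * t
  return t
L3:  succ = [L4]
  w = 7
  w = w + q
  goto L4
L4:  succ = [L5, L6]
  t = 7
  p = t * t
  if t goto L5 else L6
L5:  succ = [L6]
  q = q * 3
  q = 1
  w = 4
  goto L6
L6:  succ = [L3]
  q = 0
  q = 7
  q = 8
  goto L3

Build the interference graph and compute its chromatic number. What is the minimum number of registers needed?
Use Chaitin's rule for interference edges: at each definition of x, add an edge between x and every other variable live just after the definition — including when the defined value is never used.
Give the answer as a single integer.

def/use:
  L0 def {q,w} use ∅
  L1 def {p} use {q}
  L2 def {t} use ∅
  L3 def {w} use {q}
  L4 def {p,t} use ∅
  L5 def {q,w} use {q}
  L6 def {q} use ∅

Live sets:
  L0 li=∅ lo={q}
  L1 li={q} lo={q}
  L2 li=∅ lo=∅
  L3 li={q} lo={q}
  L4 li={q} lo={q}
  L5 li={q} lo=∅
  L6 li=∅ lo={q}

Conflict graph:
  p↔{q,t}
  q↔{p,t,w}
  t↔{p,q}
  w↔{q}

Chromatic number:
  clique {p,q,t} ⇒ need ≥ 3
  3-colouring: c0={q}  c1={p,w}  c2={t}
  χ = 3

Answer: 3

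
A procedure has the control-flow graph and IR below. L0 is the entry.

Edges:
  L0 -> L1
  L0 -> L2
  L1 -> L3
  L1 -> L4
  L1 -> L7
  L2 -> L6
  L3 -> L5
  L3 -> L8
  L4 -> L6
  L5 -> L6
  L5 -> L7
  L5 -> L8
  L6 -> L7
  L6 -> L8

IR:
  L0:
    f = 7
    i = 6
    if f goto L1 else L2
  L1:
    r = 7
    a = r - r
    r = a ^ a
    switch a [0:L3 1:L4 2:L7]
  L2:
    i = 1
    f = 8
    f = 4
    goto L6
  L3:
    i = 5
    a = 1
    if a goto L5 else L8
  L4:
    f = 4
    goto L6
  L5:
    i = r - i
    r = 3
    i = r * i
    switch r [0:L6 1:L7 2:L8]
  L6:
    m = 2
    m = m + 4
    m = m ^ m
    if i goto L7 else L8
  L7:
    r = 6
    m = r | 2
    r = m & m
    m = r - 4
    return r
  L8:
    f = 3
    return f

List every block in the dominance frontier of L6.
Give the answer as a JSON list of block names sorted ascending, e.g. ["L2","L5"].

Answer: ["L7", "L8"]

Working:
idom tree: L1←L0 L2←L0 L3←L1 L4←L1 L5←L3 L6←L0 L7←L0 L8←L0
Join-block Dom:
  L6: preds {L2,L4,L5}: {L0,L2} ∩ {L0,L1,L4} ∩ {L0,L1,L3,L5} = {L0}; idom=L0
  L7: preds {L1,L5,L6}: {L0,L1} ∩ {L0,L1,L3,L5} ∩ {L0,L6} = {L0}; idom=L0
  L8: preds {L3,L5,L6}: {L0,L1,L3} ∩ {L0,L1,L3,L5} ∩ {L0,L6} = {L0}; idom=L0

DF derivation:
  join L6 pred L2: L2 stop@L0
  join L6 pred L4: L4→L1 stop@L0
  join L6 pred L5: L5→L3→L1 stop@L0
  join L7 pred L1: L1 stop@L0
  join L7 pred L5: L5→L3→L1 stop@L0
  join L7 pred L6: L6 stop@L0
  join L8 pred L3: L3→L1 stop@L0
  join L8 pred L5: L5→L3→L1 stop@L0
  join L8 pred L6: L6 stop@L0
  L0: DF=∅
  L1: DF={L6,L7,L8}
  L2: DF={L6}
  L3: DF={L6,L7,L8}
  L4: DF={L6}
  L5: DF={L6,L7,L8}
  L6: DF={L7,L8}
  L7: DF=∅
  L8: DF=∅

DF(L6) = ["L7", "L8"]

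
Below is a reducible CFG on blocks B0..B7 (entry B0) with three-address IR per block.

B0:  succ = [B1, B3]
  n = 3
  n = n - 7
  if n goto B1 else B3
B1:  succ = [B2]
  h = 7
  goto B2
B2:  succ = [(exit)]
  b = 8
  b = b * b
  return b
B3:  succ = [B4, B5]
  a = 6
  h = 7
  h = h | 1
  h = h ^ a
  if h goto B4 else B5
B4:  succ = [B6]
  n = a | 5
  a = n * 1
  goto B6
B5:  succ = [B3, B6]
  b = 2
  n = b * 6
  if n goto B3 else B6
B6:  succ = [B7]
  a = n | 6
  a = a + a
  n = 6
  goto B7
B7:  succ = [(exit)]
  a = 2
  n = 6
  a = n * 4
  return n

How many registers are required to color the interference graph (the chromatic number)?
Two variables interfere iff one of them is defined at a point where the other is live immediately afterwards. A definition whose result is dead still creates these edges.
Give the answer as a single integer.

def/use:
  B0 def {n} use ∅
  B1 def {h} use ∅
  B2 def {b} use ∅
  B3 def {a,h} use ∅
  B4 def {a,n} use {a}
  B5 def {b,n} use ∅
  B6 def {a,n} use {n}
  B7 def {a,n} use ∅

Liveness:
  B0 li=∅ lo=∅
  B1 li=∅ lo=∅
  B2 li=∅ lo=∅
  B3 li=∅ lo={a}
  B4 li={a} lo={n}
  B5 li=∅ lo={n}
  B6 li={n} lo=∅
  B7 li=∅ lo=∅

Conflict graph:
  a — {h,n}
  b — ∅
  h — {a}
  n — {a}

Colouring:
  clique {a,h} ⇒ need ≥ 2
  assign a→c0 b→c0 h→c1 n→c1 — no edge inside a register ⇒ χ ≤ 2
  χ = 2

Answer: 2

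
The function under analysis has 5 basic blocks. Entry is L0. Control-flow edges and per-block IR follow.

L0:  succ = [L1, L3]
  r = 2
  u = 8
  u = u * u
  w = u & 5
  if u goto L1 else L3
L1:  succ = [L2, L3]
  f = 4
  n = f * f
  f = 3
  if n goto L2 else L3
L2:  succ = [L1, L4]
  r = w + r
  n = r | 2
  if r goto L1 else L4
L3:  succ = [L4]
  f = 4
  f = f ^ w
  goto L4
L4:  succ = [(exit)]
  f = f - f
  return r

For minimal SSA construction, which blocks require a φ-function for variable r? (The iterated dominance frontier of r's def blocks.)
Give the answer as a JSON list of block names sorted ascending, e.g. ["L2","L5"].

idom tree: L1←L0 L2←L1 L3←L0 L4←L0
Dom at joins:
  L1: preds {L0,L2}: {L0} ∩ {L0,L1,L2} = {L0}; idom=L0
  L3: preds {L0,L1}: {L0} ∩ {L0,L1} = {L0}; idom=L0
  L4: preds {L2,L3}: {L0,L1,L2} ∩ {L0,L3} = {L0}; idom=L0

Frontier:
  L1←L0: walk · to L0
  L1←L2: walk L2→L1 to L0
  L3←L0: walk · to L0
  L3←L1: walk L1 to L0
  L4←L2: walk L2→L1 to L0
  L4←L3: walk L3 to L0
  DF(L0)=∅
  DF(L1)={L1,L3,L4}
  DF(L2)={L1,L4}
  DF(L3)={L4}
  DF(L4)=∅

φ for r: defs {L0,L2}
  DF⁺ = {L1,L3,L4}

Answer: ["L1", "L3", "L4"]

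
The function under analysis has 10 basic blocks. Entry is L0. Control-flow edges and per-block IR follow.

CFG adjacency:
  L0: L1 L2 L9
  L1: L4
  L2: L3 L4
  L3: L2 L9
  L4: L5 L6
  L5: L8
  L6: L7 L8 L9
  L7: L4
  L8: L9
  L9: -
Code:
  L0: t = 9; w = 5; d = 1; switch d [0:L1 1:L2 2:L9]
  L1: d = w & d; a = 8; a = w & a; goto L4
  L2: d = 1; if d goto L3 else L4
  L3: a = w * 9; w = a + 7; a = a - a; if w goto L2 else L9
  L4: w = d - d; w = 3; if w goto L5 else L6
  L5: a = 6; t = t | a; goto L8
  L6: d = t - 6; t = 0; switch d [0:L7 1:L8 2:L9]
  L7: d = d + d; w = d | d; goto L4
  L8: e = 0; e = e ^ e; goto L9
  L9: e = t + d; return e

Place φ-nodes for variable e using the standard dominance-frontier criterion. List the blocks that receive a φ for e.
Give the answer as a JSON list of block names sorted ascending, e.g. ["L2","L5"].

Answer: ["L9"]

Working:
idom tree: L1←L0 L2←L0 L3←L2 L4←L0 L5←L4 L6←L4 L7←L6 L8←L4 L9←L0
Dom at joins:
  L2: preds {L0,L3}: {L0} ∩ {L0,L2,L3} = {L0}; idom=L0
  L4: preds {L1,L2,L7}: {L0,L1} ∩ {L0,L2} ∩ {L0,L4,L6,L7} = {L0}; idom=L0
  L8: preds {L5,L6}: {L0,L4,L5} ∩ {L0,L4,L6} = {L0,L4}; idom=L4
  L9: preds {L0,L3,L6,L8}: {L0} ∩ {L0,L2,L3} ∩ {L0,L4,L6} ∩ {L0,L4,L8} = {L0}; idom=L0

Frontier:
  L2←L0: walk · to L0
  L2←L3: walk L3→L2 to L0
  L4←L1: walk L1 to L0
  L4←L2: walk L2 to L0
  L4←L7: walk L7→L6→L4 to L0
  L8←L5: walk L5 to L4
  L8←L6: walk L6 to L4
  L9←L0: walk · to L0
  L9←L3: walk L3→L2 to L0
  L9←L6: walk L6→L4 to L0
  L9←L8: walk L8→L4 to L0
  L0: DF=∅
  L1: DF={L4}
  L2: DF={L2,L4,L9}
  L3: DF={L2,L9}
  L4: DF={L4,L9}
  L5: DF={L8}
  L6: DF={L4,L8,L9}
  L7: DF={L4}
  L8: DF={L9}
  L9: DF=∅

φ for e: defs {L8,L9}
  DF⁺ = {L9}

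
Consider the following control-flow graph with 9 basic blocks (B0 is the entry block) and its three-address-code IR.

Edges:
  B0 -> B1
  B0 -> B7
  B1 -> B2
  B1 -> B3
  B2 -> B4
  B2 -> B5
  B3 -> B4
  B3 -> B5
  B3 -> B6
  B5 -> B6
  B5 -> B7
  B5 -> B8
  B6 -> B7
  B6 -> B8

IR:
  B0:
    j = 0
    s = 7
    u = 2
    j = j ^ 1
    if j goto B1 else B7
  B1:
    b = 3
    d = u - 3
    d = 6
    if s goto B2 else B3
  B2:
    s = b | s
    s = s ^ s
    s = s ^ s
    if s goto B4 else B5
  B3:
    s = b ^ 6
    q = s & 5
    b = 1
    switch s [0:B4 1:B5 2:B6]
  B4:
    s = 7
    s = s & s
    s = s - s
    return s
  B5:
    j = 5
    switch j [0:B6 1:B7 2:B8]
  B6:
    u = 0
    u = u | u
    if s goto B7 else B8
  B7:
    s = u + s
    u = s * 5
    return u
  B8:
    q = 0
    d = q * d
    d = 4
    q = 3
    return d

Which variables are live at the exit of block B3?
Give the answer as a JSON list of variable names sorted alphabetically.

Answer: ["d", "s", "u"]

Analysis:
Block summaries:
  B0: def={j,s,u} ue=∅
  B1: def={b,d} ue={s,u}
  B2: def={s} ue={b,s}
  B3: def={b,q,s} ue={b}
  B4: def={s} ue=∅
  B5: def={j} ue=∅
  B6: def={u} ue={s}
  B7: def={s,u} ue={s,u}
  B8: def={d,q} ue={d}

Live sets:
  live B0: ∅→{s,u}
  live B1: {s,u}→{b,d,s,u}
  live B2: {b,d,s,u}→{d,s,u}
  live B3: {b,d,u}→{d,s,u}
  live B4: ∅→∅
  live B5: {d,s,u}→{d,s,u}
  live B6: {d,s}→{d,s,u}
  live B7: {s,u}→∅
  live B8: {d}→∅

live-out(B3) = ["d", "s", "u"]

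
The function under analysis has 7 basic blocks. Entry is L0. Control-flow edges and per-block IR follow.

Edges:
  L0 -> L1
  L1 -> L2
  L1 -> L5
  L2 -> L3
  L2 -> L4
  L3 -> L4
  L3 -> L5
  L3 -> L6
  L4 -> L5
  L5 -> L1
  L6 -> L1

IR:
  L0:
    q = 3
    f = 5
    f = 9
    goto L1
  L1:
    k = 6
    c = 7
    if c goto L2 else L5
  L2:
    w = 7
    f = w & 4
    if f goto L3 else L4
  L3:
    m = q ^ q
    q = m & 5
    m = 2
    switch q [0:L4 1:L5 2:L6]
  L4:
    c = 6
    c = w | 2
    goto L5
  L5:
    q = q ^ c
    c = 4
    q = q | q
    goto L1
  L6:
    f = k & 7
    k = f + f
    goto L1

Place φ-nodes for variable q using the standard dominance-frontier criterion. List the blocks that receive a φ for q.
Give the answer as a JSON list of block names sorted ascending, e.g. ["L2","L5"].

idom tree: L1←L0 L2←L1 L3←L2 L4←L2 L5←L1 L6←L3
Dom at joins:
  L1: preds {L0,L5,L6}: {L0} ∩ {L0,L1,L5} ∩ {L0,L1,L2,L3,L6} = {L0}; idom=L0
  L4: preds {L2,L3}: {L0,L1,L2} ∩ {L0,L1,L2,L3} = {L0,L1,L2}; idom=L2
  L5: preds {L1,L3,L4}: {L0,L1} ∩ {L0,L1,L2,L3} ∩ {L0,L1,L2,L4} = {L0,L1}; idom=L1

DF walk-up:
  L1←L0: walk · to L0
  L1←L5: walk L5→L1 to L0
  L1←L6: walk L6→L3→L2→L1 to L0
  L4←L2: walk · to L2
  L4←L3: walk L3 to L2
  L5←L1: walk · to L1
  L5←L3: walk L3→L2 to L1
  L5←L4: walk L4→L2 to L1
  L0 → ∅
  L1 → {L1}
  L2 → {L1,L5}
  L3 → {L1,L4,L5}
  L4 → {L5}
  L5 → {L1}
  L6 → {L1}

φ for q: defs {L0,L3,L5}
  DF⁺ = {L1,L4,L5}

Answer: ["L1", "L4", "L5"]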